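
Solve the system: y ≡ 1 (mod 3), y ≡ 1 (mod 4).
M = 3 × 4 = 12. M₁ = 4, y₁ ≡ 1 (mod 3). M₂ = 3, y₂ ≡ 3 (mod 4). y = 1×4×1 + 1×3×3 ≡ 1 (mod 12)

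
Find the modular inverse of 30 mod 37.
Since 37 is prime, by Fermat 30^(-1) ≡ 30^{35} ≡ 21 mod 37. Verify: 30 × 21 = 630 ≡ 1 mod 37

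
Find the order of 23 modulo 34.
Powers of 23 mod 34: 23^1≡23, 23^2≡19, 23^3≡29, 23^4≡21, 23^5≡7, 23^6≡25, 23^7≡31, 23^8≡33, 23^9≡11, 23^10≡15, 23^11≡5, 23^12≡13, 23^13≡27, 23^14≡9, 23^15≡3, 23^16≡1. ord_34(23) = 16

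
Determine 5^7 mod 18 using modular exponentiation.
By repeated squaring mod 18: 5^{1}≡5, 5^{2}≡7, 5^{4}≡13. Then 5^{7} = 5^{4+2+1} ≡ 13 × 7 × 5 ≡ 5 mod 18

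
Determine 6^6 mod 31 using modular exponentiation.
By repeated squaring (mod 31): 6^{1}≡6, 6^{2}≡5, 6^{4}≡25. Then 6^{6} = 6^{4+2} ≡ 25 × 5 ≡ 1 (mod 31)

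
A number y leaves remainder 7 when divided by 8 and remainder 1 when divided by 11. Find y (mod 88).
M = 8 × 11 = 88. M₁ = 11, y₁ ≡ 3 (mod 8). M₂ = 8, y₂ ≡ 7 (mod 11). y = 7×11×3 + 1×8×7 ≡ 23 (mod 88)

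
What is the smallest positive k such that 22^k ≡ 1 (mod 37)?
Powers of 22 mod 37: 22^1≡22, 22^2≡3, 22^3≡29, 22^4≡9, 22^5≡13, 22^6≡27, 22^7≡2, 22^8≡7, 22^9≡6, 22^10≡21, 22^11≡18, 22^12≡26, 22^13≡17, 22^14≡4, 22^15≡14, 22^16≡12, 22^17≡5, 22^18≡36, 22^19≡15, 22^20≡34, 22^21≡8, 22^22≡28, 22^23≡24, 22^24≡10, 22^25≡35, 22^26≡30, 22^27≡31, 22^28≡16, 22^29≡19, 22^30≡11, 22^31≡20, 22^32≡33, 22^33≡23, 22^34≡25, 22^35≡32, 22^36≡1. Order = 36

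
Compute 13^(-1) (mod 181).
Since 181 is prime, by Fermat 13^(-1) ≡ 13^{179} ≡ 14 (mod 181). Verify: 13 × 14 = 182 ≡ 1 (mod 181)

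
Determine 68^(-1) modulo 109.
Since 109 is prime, by Fermat 68^(-1) ≡ 68^{107} ≡ 101 (mod 109). Verify: 68 × 101 = 6868 ≡ 1 (mod 109)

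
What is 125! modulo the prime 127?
(126)! = (125)! × (126) ≡ -1 (mod 127). So (125)! ≡ -1 × (126)^(-1) ≡ (-1)×(-1) = 1 (mod 127)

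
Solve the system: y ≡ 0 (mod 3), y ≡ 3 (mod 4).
M = 3 × 4 = 12. M₁ = 4, y₁ ≡ 1 (mod 3). M₂ = 3, y₂ ≡ 3 (mod 4). y = 0×4×1 + 3×3×3 ≡ 3 (mod 12)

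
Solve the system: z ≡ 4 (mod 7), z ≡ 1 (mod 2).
M = 7 × 2 = 14. M₁ = 2, y₁ ≡ 4 (mod 7). M₂ = 7, y₂ ≡ 1 (mod 2). z = 4×2×4 + 1×7×1 ≡ 11 (mod 14)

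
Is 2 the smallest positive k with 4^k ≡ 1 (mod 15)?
Powers of 4 mod 15: 4^1≡4, 4^2≡1. First k with 4^k≡1 is k=2. Yes, ord_15(4) = 2.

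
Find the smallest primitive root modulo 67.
g = 2. Powers: [2, 4, 8, 16, 32, 64, ...] generates all 66 non-zero residues.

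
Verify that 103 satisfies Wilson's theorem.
(102)! mod 103 = 102. Since this equals -1 (mod 103), Wilson confirms 103 is prime.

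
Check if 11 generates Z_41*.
ord_41(11) divides 40. For each prime q|40: 11^{20}≡40, 11^{8}≡16, none ≡ 1. So 11 has order 40 and is a primitive root mod 41.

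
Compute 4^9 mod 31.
By repeated squaring mod 31: 4^{1}≡4, 4^{2}≡16, 4^{4}≡8, 4^{8}≡2. Then 4^{9} = 4^{8+1} ≡ 2 × 4 ≡ 8 mod 31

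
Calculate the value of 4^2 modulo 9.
4^{2} = 16 ≡ 7 mod 9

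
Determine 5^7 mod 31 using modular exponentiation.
By repeated squaring mod 31: 5^{1}≡5, 5^{2}≡25, 5^{4}≡5. Then 5^{7} = 5^{4+2+1} ≡ 5 × 25 × 5 ≡ 5 mod 31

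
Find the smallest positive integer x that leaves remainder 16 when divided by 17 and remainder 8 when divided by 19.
M = 17 × 19 = 323. M₁ = 19, y₁ ≡ 9 (mod 17). M₂ = 17, y₂ ≡ 9 (mod 19). x = 16×19×9 + 8×17×9 ≡ 84 (mod 323)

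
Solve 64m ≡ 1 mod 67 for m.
Since 67 is prime, by Fermat 64^(-1) ≡ 64^{65} ≡ 22 mod 67. Verify: 64 × 22 = 1408 ≡ 1 mod 67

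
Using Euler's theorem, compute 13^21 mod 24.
By Euler: 13^{8} ≡ 1 mod 24 since gcd(13, 24) = 1. 21 = 2×8 + 5. So 13^{21} ≡ 13^{5} ≡ 13 mod 24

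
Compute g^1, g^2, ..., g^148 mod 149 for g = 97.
97^1, 97^2, ..., 97^{148} mod 149: [97, 22, 48, 37, 13, 69, 137, 28, 34, 20, 3, 142, 66, 144, 111, 39, 58, 113, 84, 102, 60, 9, 128, 49, 134, 35, 117, 25, 41, 103, 8, 31, 27, 86, 147, 104, 105, 53, 75, 123, 11, 24, 93, 81, 109, 143, 14, 17, 10, 76, 71, 33, 72, 130, 94, 29, 131, 42, 51, 30, 79, 64, 99, 67, 92, 133, 87, 95, 126, 4, 90, 88, 43, 148, 52, 127, 101, 112, 136, 80, 12, 121, 115, 129, 146, 7, 83, 5, 38, 110, 91, 36, 65, 47, 89, 140, 21, 100, 15, 114, 32, 124, 108, 46, 141, 118, 122, 63, 2, 45, 44, 96, 74, 26, 138, 125, 56, 68, 40, 6, 135, 132, 139, 73, 78, 116, 77, 19, 55, 120, 18, 107, 98, 119, 70, 85, 50, 82, 57, 16, 62, 54, 23, 145, 59, 61, 106, 1]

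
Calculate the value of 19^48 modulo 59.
By repeated squaring mod 59: 19^{1}≡19, 19^{2}≡7, 19^{4}≡49, 19^{8}≡41, 19^{16}≡29, 19^{32}≡15. Then 19^{48} = 19^{32+16} ≡ 15 × 29 ≡ 22 mod 59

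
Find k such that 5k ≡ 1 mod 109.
Since 109 is prime, by Fermat 5^(-1) ≡ 5^{107} ≡ 22 mod 109. Verify: 5 × 22 = 110 ≡ 1 mod 109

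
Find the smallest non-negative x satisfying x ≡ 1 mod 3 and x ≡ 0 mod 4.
M = 3 × 4 = 12. M₁ = 4, y₁ ≡ 1 mod 3. M₂ = 3, y₂ ≡ 3 mod 4. x = 1×4×1 + 0×3×3 ≡ 4 mod 12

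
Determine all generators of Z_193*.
There are φ(192) = 64 primitive roots mod 193: {5, 10, 15, 17, 19, 22, 26, 30, 34, 37, 38, 40, 41, 44, 45, 47, 51, 52, 53, 57, 58, 61, 66, 70, 73, 77, 78, 79, 80, 82, 90, 91, 102, 103, 111, 113, 114, 115, 116, 120, 123, 127, 132, 135, 136, 140, 141, 142, 146, 148, 149, 152, 153, 155, 156, 159, 163, 167, 171, 174, 176, 178, 183, 188}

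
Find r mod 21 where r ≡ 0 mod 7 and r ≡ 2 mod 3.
M = 7 × 3 = 21. M₁ = 3, y₁ ≡ 5 mod 7. M₂ = 7, y₂ ≡ 1 mod 3. r = 0×3×5 + 2×7×1 ≡ 14 mod 21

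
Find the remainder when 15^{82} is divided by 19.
By Fermat: 15^{18} ≡ 1 mod 19. 82 = 4×18 + 10. So 15^{82} ≡ 15^{10} ≡ 4 mod 19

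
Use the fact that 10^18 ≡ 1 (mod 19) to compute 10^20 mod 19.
By Fermat: 10^{18} ≡ 1 (mod 19). So 10^{20} = 10^{18} · 10^{2} ≡ 10^{2} ≡ 5 (mod 19)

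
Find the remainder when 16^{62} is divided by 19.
By Fermat: 16^{18} ≡ 1 mod 19. 62 = 3×18 + 8. So 16^{62} ≡ 16^{8} ≡ 6 mod 19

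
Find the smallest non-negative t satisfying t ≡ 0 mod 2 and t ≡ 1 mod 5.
M = 2 × 5 = 10. M₁ = 5, y₁ ≡ 1 mod 2. M₂ = 2, y₂ ≡ 3 mod 5. t = 0×5×1 + 1×2×3 ≡ 6 mod 10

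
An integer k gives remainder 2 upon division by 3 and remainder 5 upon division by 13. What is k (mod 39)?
M = 3 × 13 = 39. M₁ = 13, y₁ ≡ 1 (mod 3). M₂ = 3, y₂ ≡ 9 (mod 13). k = 2×13×1 + 5×3×9 ≡ 5 (mod 39)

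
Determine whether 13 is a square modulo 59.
By Euler's criterion: 13^{29} ≡ 58 (mod 59). Since this equals -1 (≡ 58), 13 is not a QR.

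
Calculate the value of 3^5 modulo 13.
By repeated squaring (mod 13): 3^{1}≡3, 3^{2}≡9, 3^{4}≡3. Then 3^{5} = 3^{4+1} ≡ 3 × 3 ≡ 9 (mod 13)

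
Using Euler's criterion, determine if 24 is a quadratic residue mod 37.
By Euler's criterion: 24^{18} ≡ 36 (mod 37). Since this equals -1 (≡ 36), 24 is not a QR.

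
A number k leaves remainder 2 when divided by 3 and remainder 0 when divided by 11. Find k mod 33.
M = 3 × 11 = 33. M₁ = 11, y₁ ≡ 2 mod 3. M₂ = 3, y₂ ≡ 4 mod 11. k = 2×11×2 + 0×3×4 ≡ 11 mod 33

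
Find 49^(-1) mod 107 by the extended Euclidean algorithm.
Extended GCD: 49(-24) + 107(11) = 1. So 49^(-1) ≡ -24 ≡ 83 mod 107. Verify: 49 × 83 = 4067 ≡ 1 mod 107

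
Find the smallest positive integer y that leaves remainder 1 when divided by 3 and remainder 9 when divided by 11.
M = 3 × 11 = 33. M₁ = 11, y₁ ≡ 2 mod 3. M₂ = 3, y₂ ≡ 4 mod 11. y = 1×11×2 + 9×3×4 ≡ 31 mod 33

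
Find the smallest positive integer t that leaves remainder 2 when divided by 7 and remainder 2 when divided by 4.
M = 7 × 4 = 28. M₁ = 4, y₁ ≡ 2 mod 7. M₂ = 7, y₂ ≡ 3 mod 4. t = 2×4×2 + 2×7×3 ≡ 2 mod 28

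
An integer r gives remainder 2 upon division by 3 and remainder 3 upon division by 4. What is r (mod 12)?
M = 3 × 4 = 12. M₁ = 4, y₁ ≡ 1 (mod 3). M₂ = 3, y₂ ≡ 3 (mod 4). r = 2×4×1 + 3×3×3 ≡ 11 (mod 12)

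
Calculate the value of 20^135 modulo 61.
Using Fermat: 20^{60} ≡ 1 mod 61. 135 ≡ 15 mod 60. So 20^{135} ≡ 20^{15} ≡ 1 mod 61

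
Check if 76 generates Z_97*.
ord_97(76) divides 96. For each prime q|96: 76^{48}≡96, 76^{32}≡61, none ≡ 1. So 76 has order 96 and is a primitive root mod 97.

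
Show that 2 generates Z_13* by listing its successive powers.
2^1, 2^2, ..., 2^{12} mod 13: [2, 4, 8, 3, 6, 12, 11, 9, 5, 10, 7, 1]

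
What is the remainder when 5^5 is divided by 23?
By repeated squaring mod 23: 5^{1}≡5, 5^{2}≡2, 5^{4}≡4. Then 5^{5} = 5^{4+1} ≡ 4 × 5 ≡ 20 mod 23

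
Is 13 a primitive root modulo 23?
13^{11} ≡ 1 mod 23 and 11 < 22, so ord_23(13) = 11 ≠ 22 and 13 is not a primitive root.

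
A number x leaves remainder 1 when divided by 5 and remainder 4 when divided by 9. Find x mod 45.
M = 5 × 9 = 45. M₁ = 9, y₁ ≡ 4 mod 5. M₂ = 5, y₂ ≡ 2 mod 9. x = 1×9×4 + 4×5×2 ≡ 31 mod 45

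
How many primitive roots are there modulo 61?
Number of primitive roots mod 61 = φ(p-1) = φ(60) = 16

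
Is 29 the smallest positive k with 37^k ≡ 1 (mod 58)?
Powers of 37 mod 58: 37^1≡37, 37^2≡35, 37^3≡19, 37^4≡7, 37^5≡27, 37^6≡13, 37^7≡17, 37^8≡49, 37^9≡15, 37^10≡33, 37^11≡3, 37^12≡53, 37^13≡47, 37^14≡57, 37^15≡21, 37^16≡23, 37^17≡39, 37^18≡51, 37^19≡31, 37^20≡45, 37^21≡41, 37^22≡9, 37^23≡43, 37^24≡25, 37^25≡55, 37^26≡5, 37^27≡11, 37^28≡1. Already 37^28≡1, so the order is 28 < 29. No, the actual order is 28.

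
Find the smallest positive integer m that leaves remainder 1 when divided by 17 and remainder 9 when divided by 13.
M = 17 × 13 = 221. M₁ = 13, y₁ ≡ 4 (mod 17). M₂ = 17, y₂ ≡ 10 (mod 13). m = 1×13×4 + 9×17×10 ≡ 35 (mod 221)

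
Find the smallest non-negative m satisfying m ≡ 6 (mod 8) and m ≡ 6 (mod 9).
M = 8 × 9 = 72. M₁ = 9, y₁ ≡ 1 (mod 8). M₂ = 8, y₂ ≡ 8 (mod 9). m = 6×9×1 + 6×8×8 ≡ 6 (mod 72)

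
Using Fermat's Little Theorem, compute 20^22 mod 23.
By Fermat's Little Theorem, 20^{22} ≡ 1 (mod 23) since 23 is prime and gcd(20, 23) = 1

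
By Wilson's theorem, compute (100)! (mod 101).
By Wilson's theorem, (100)! ≡ -1 ≡ 100 (mod 101)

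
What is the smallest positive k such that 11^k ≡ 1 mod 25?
Powers of 11 mod 25: 11^1≡11, 11^2≡21, 11^3≡6, 11^4≡16, 11^5≡1. So the order of 11 is 5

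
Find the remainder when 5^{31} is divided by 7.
By Fermat: 5^{6} ≡ 1 (mod 7). 31 = 5×6 + 1. So 5^{31} ≡ 5^{1} ≡ 5 (mod 7)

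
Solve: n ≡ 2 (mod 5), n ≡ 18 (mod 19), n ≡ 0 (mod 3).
M = 5 × 19 × 3 = 285. M₁ = 57, y₁ ≡ 3 (mod 5). M₂ = 15, y₂ ≡ 14 (mod 19). M₃ = 95, y₃ ≡ 2 (mod 3). n = 2×57×3 + 18×15×14 + 0×95×2 ≡ 132 (mod 285)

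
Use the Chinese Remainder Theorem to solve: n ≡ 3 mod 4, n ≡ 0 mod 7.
M = 4 × 7 = 28. M₁ = 7, y₁ ≡ 3 mod 4. M₂ = 4, y₂ ≡ 2 mod 7. n = 3×7×3 + 0×4×2 ≡ 7 mod 28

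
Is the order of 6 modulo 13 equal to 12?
Powers of 6 mod 13: 6^1≡6, 6^2≡10, 6^3≡8, 6^4≡9, 6^5≡2, 6^6≡12, 6^7≡7, 6^8≡3, 6^9≡5, 6^10≡4, 6^11≡11, 6^12≡1. First k with 6^k≡1 is k=12. Yes, ord_13(6) = 12.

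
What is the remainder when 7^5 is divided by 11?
By repeated squaring (mod 11): 7^{1}≡7, 7^{2}≡5, 7^{4}≡3. Then 7^{5} = 7^{4+1} ≡ 3 × 7 ≡ 10 (mod 11)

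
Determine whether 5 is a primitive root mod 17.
ord_17(5) divides 16. For each prime q|16: 5^{8}≡16, none ≡ 1. So 5 has order 16 and is a primitive root mod 17.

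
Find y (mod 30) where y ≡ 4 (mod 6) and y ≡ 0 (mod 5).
M = 6 × 5 = 30. M₁ = 5, y₁ ≡ 5 (mod 6). M₂ = 6, y₂ ≡ 1 (mod 5). y = 4×5×5 + 0×6×1 ≡ 10 (mod 30)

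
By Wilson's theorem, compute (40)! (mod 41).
By Wilson's theorem, (40)! ≡ -1 ≡ 40 (mod 41)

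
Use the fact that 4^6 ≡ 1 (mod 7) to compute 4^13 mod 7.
By Fermat: 4^{6} ≡ 1 (mod 7). 13 = 2×6 + 1. So 4^{13} ≡ 4^{1} ≡ 4 (mod 7)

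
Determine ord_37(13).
Powers of 13 mod 37: 13^1≡13, 13^2≡21, 13^3≡14, 13^4≡34, 13^5≡35, 13^6≡11, 13^7≡32, 13^8≡9, 13^9≡6, 13^10≡4, 13^11≡15, 13^12≡10, 13^13≡19, 13^14≡25, 13^15≡29, 13^16≡7, 13^17≡17, 13^18≡36, 13^19≡24, 13^20≡16, 13^21≡23, 13^22≡3, 13^23≡2, 13^24≡26, 13^25≡5, 13^26≡28, 13^27≡31, 13^28≡33, 13^29≡22, 13^30≡27, 13^31≡18, 13^32≡12, 13^33≡8, 13^34≡30, 13^35≡20, 13^36≡1. So the order of 13 is 36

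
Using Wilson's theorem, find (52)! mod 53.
By Wilson's theorem, (52)! ≡ -1 ≡ 52 (mod 53)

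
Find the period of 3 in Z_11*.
Powers of 3 mod 11: 3^1≡3, 3^2≡9, 3^3≡5, 3^4≡4, 3^5≡1. Order = 5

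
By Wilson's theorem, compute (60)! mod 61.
By Wilson's theorem, (60)! ≡ -1 ≡ 60 mod 61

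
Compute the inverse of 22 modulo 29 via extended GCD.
Extended GCD: 22(4) + 29(-3) = 1. So 22^(-1) ≡ 4 mod 29. Verify: 22 × 4 = 88 ≡ 1 mod 29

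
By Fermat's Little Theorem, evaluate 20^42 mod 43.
By Fermat's Little Theorem, 20^{42} ≡ 1 (mod 43) since 43 is prime and gcd(20, 43) = 1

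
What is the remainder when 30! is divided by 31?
By Wilson's theorem, (30)! ≡ -1 ≡ 30 mod 31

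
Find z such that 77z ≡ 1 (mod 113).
Since 113 is prime, by Fermat 77^(-1) ≡ 77^{111} ≡ 91 (mod 113). Verify: 77 × 91 = 7007 ≡ 1 (mod 113)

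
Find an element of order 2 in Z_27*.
26 has order 2 mod 27 since 26^{2} ≡ 1 mod 27 and no smaller power works.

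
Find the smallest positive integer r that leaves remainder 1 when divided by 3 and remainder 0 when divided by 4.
M = 3 × 4 = 12. M₁ = 4, y₁ ≡ 1 mod 3. M₂ = 3, y₂ ≡ 3 mod 4. r = 1×4×1 + 0×3×3 ≡ 4 mod 12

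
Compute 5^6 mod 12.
By repeated squaring (mod 12): 5^{1}≡5, 5^{2}≡1, 5^{4}≡1. Then 5^{6} = 5^{4+2} ≡ 1 × 1 ≡ 1 (mod 12)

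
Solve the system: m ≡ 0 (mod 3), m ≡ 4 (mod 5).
M = 3 × 5 = 15. M₁ = 5, y₁ ≡ 2 (mod 3). M₂ = 3, y₂ ≡ 2 (mod 5). m = 0×5×2 + 4×3×2 ≡ 9 (mod 15)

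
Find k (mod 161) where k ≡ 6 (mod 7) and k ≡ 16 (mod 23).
M = 7 × 23 = 161. M₁ = 23, y₁ ≡ 4 (mod 7). M₂ = 7, y₂ ≡ 10 (mod 23). k = 6×23×4 + 16×7×10 ≡ 62 (mod 161)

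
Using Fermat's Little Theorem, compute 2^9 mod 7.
By Fermat: 2^{6} ≡ 1 mod 7. So 2^{9} = 2^{6} · 2^{3} ≡ 2^{3} ≡ 1 mod 7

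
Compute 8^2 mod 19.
8^{2} = 64 ≡ 7 (mod 19)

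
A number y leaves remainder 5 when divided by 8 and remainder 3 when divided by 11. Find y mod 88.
M = 8 × 11 = 88. M₁ = 11, y₁ ≡ 3 mod 8. M₂ = 8, y₂ ≡ 7 mod 11. y = 5×11×3 + 3×8×7 ≡ 69 mod 88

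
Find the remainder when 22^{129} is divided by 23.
By Fermat: 22^{22} ≡ 1 (mod 23). 129 = 5×22 + 19. So 22^{129} ≡ 22^{19} ≡ 22 (mod 23)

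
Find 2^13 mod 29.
By repeated squaring mod 29: 2^{1}≡2, 2^{2}≡4, 2^{4}≡16, 2^{8}≡24. Then 2^{13} = 2^{8+4+1} ≡ 24 × 16 × 2 ≡ 14 mod 29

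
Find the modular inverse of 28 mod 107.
Since 107 is prime, by Fermat 28^(-1) ≡ 28^{105} ≡ 65 (mod 107). Verify: 28 × 65 = 1820 ≡ 1 (mod 107)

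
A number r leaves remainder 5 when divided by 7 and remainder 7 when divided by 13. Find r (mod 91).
M = 7 × 13 = 91. M₁ = 13, y₁ ≡ 6 (mod 7). M₂ = 7, y₂ ≡ 2 (mod 13). r = 5×13×6 + 7×7×2 ≡ 33 (mod 91)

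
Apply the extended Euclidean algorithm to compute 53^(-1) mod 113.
Extended GCD: 53(32) + 113(-15) = 1. So 53^(-1) ≡ 32 mod 113. Verify: 53 × 32 = 1696 ≡ 1 mod 113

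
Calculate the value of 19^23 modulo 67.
By repeated squaring mod 67: 19^{1}≡19, 19^{2}≡26, 19^{4}≡6, 19^{8}≡36, 19^{16}≡23. Then 19^{23} = 19^{16+4+2+1} ≡ 23 × 6 × 26 × 19 ≡ 33 mod 67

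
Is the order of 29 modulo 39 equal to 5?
Powers of 29 mod 39: 29^1≡29, 29^2≡22, 29^3≡14, 29^4≡16, 29^5≡35, 29^6≡1. 29^5≡35≢1, so ord ≠ 5. No, the actual order is 6.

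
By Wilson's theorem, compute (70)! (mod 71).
By Wilson's theorem, (70)! ≡ -1 ≡ 70 (mod 71)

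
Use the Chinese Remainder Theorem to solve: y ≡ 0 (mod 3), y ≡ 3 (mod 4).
M = 3 × 4 = 12. M₁ = 4, y₁ ≡ 1 (mod 3). M₂ = 3, y₂ ≡ 3 (mod 4). y = 0×4×1 + 3×3×3 ≡ 3 (mod 12)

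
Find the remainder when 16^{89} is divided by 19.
By Fermat: 16^{18} ≡ 1 mod 19. 89 = 4×18 + 17. So 16^{89} ≡ 16^{17} ≡ 6 mod 19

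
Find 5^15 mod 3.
Using Fermat: 5^{2} ≡ 1 mod 3. 15 ≡ 1 mod 2. So 5^{15} ≡ 5^{1} ≡ 2 mod 3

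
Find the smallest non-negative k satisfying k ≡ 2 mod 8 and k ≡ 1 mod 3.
M = 8 × 3 = 24. M₁ = 3, y₁ ≡ 3 mod 8. M₂ = 8, y₂ ≡ 2 mod 3. k = 2×3×3 + 1×8×2 ≡ 10 mod 24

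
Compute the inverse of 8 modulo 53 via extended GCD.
Extended GCD: 8(20) + 53(-3) = 1. So 8^(-1) ≡ 20 mod 53. Verify: 8 × 20 = 160 ≡ 1 mod 53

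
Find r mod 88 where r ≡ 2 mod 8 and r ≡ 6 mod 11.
M = 8 × 11 = 88. M₁ = 11, y₁ ≡ 3 mod 8. M₂ = 8, y₂ ≡ 7 mod 11. r = 2×11×3 + 6×8×7 ≡ 50 mod 88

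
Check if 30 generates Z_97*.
30^{32} ≡ 1 mod 97 and 32 < 96, so ord_97(30) = 32 ≠ 96 and 30 is not a primitive root.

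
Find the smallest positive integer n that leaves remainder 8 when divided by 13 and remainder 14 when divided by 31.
M = 13 × 31 = 403. M₁ = 31, y₁ ≡ 8 (mod 13). M₂ = 13, y₂ ≡ 12 (mod 31). n = 8×31×8 + 14×13×12 ≡ 138 (mod 403)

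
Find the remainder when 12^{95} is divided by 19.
By Fermat: 12^{18} ≡ 1 (mod 19). 95 = 5×18 + 5. So 12^{95} ≡ 12^{5} ≡ 8 (mod 19)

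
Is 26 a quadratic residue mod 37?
By Euler's criterion: 26^{18} ≡ 1 (mod 37). Since this equals 1, 26 is a QR.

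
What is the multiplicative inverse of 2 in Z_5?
Since 5 is prime, by Fermat 2^(-1) ≡ 2^{3} ≡ 3 mod 5. Verify: 2 × 3 = 6 ≡ 1 mod 5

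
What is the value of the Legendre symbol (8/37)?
(8/37) = 8^{18} mod 37 = -1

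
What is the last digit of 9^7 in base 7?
Using Fermat: 9^{6} ≡ 1 mod 7. 7 ≡ 1 mod 6. So 9^{7} ≡ 9^{1} ≡ 2 mod 7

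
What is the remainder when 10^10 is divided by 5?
By repeated squaring mod 5: 10^{1}≡0, 10^{2}≡0, 10^{4}≡0, 10^{8}≡0. Then 10^{10} = 10^{8+2} ≡ 0 × 0 ≡ 0 mod 5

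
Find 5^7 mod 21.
By repeated squaring mod 21: 5^{1}≡5, 5^{2}≡4, 5^{4}≡16. Then 5^{7} = 5^{4+2+1} ≡ 16 × 4 × 5 ≡ 5 mod 21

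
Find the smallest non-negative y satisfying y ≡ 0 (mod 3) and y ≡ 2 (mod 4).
M = 3 × 4 = 12. M₁ = 4, y₁ ≡ 1 (mod 3). M₂ = 3, y₂ ≡ 3 (mod 4). y = 0×4×1 + 2×3×3 ≡ 6 (mod 12)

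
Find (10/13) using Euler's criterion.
(10/13) = 10^{6} mod 13 = 1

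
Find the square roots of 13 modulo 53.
The square roots of 13 mod 53 are 15 and 38. Verify: 15² = 225 ≡ 13 (mod 53)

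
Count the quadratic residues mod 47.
For prime 47, there are (p-1)/2 = (47-1)/2 = 23 quadratic residues (excluding 0).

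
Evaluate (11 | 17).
(11/17) = 11^{8} mod 17 = -1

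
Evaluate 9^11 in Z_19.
By repeated squaring (mod 19): 9^{1}≡9, 9^{2}≡5, 9^{4}≡6, 9^{8}≡17. Then 9^{11} = 9^{8+2+1} ≡ 17 × 5 × 9 ≡ 5 (mod 19)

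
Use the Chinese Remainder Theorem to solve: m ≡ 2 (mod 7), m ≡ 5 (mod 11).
M = 7 × 11 = 77. M₁ = 11, y₁ ≡ 2 (mod 7). M₂ = 7, y₂ ≡ 8 (mod 11). m = 2×11×2 + 5×7×8 ≡ 16 (mod 77)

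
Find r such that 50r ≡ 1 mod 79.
Since 79 is prime, by Fermat 50^(-1) ≡ 50^{77} ≡ 49 mod 79. Verify: 50 × 49 = 2450 ≡ 1 mod 79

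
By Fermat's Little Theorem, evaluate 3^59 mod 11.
By Fermat: 3^{10} ≡ 1 mod 11. 59 = 5×10 + 9. So 3^{59} ≡ 3^{9} ≡ 4 mod 11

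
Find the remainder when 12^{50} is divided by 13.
By Fermat: 12^{12} ≡ 1 mod 13. 50 = 4×12 + 2. So 12^{50} ≡ 12^{2} ≡ 1 mod 13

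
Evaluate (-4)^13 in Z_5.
Using Fermat: (-4)^{4} ≡ 1 (mod 5). 13 ≡ 1 (mod 4). So (-4)^{13} ≡ (-4)^{1} ≡ 1 (mod 5)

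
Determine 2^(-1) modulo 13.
Since 13 is prime, by Fermat 2^(-1) ≡ 2^{11} ≡ 7 (mod 13). Verify: 2 × 7 = 14 ≡ 1 (mod 13)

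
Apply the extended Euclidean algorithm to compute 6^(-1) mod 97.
Extended GCD: 6(-16) + 97(1) = 1. So 6^(-1) ≡ -16 ≡ 81 (mod 97). Verify: 6 × 81 = 486 ≡ 1 (mod 97)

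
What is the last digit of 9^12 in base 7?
Using Fermat: 9^{6} ≡ 1 mod 7. 12 ≡ 0 mod 6. So 9^{12} ≡ 9^{0} ≡ 1 mod 7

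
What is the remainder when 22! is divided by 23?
By Wilson's theorem, (22)! ≡ -1 ≡ 22 mod 23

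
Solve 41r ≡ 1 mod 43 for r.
Since 43 is prime, by Fermat 41^(-1) ≡ 41^{41} ≡ 21 mod 43. Verify: 41 × 21 = 861 ≡ 1 mod 43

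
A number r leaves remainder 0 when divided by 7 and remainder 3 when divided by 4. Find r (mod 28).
M = 7 × 4 = 28. M₁ = 4, y₁ ≡ 2 (mod 7). M₂ = 7, y₂ ≡ 3 (mod 4). r = 0×4×2 + 3×7×3 ≡ 7 (mod 28)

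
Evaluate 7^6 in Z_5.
Using Fermat: 7^{4} ≡ 1 (mod 5). 6 ≡ 2 (mod 4). So 7^{6} ≡ 7^{2} ≡ 4 (mod 5)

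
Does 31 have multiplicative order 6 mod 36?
Powers of 31 mod 36: 31^1≡31, 31^2≡25, 31^3≡19, 31^4≡13, 31^5≡7, 31^6≡1. First k with 31^k≡1 is k=6. Yes, ord_36(31) = 6.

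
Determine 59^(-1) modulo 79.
Since 79 is prime, by Fermat 59^(-1) ≡ 59^{77} ≡ 75 (mod 79). Verify: 59 × 75 = 4425 ≡ 1 (mod 79)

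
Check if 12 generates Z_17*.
ord_17(12) divides 16. For each prime q|16: 12^{8}≡16, none ≡ 1. So 12 has order 16 and is a primitive root mod 17.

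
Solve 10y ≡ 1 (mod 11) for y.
Since 11 is prime, by Fermat 10^(-1) ≡ 10^{9} ≡ 10 (mod 11). Verify: 10 × 10 = 100 ≡ 1 (mod 11)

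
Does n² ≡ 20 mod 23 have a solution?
By Euler's criterion: 20^{11} ≡ 22 mod 23. Since this equals -1 (≡ 22), 20 is not a QR.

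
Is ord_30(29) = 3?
Powers of 29 mod 30: 29^1≡29, 29^2≡1. Already 29^2≡1, so the order is 2 < 3. No, the actual order is 2.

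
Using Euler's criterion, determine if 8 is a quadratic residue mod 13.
By Euler's criterion: 8^{6} ≡ 12 mod 13. Since this equals -1 (≡ 12), 8 is not a QR.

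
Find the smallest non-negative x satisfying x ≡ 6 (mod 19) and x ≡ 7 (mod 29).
M = 19 × 29 = 551. M₁ = 29, y₁ ≡ 2 (mod 19). M₂ = 19, y₂ ≡ 26 (mod 29). x = 6×29×2 + 7×19×26 ≡ 500 (mod 551)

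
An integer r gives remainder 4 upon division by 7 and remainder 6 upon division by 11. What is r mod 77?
M = 7 × 11 = 77. M₁ = 11, y₁ ≡ 2 mod 7. M₂ = 7, y₂ ≡ 8 mod 11. r = 4×11×2 + 6×7×8 ≡ 39 mod 77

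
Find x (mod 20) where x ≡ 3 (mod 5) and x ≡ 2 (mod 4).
M = 5 × 4 = 20. M₁ = 4, y₁ ≡ 4 (mod 5). M₂ = 5, y₂ ≡ 1 (mod 4). x = 3×4×4 + 2×5×1 ≡ 18 (mod 20)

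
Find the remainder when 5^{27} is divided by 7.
By Fermat: 5^{6} ≡ 1 (mod 7). 27 = 4×6 + 3. So 5^{27} ≡ 5^{3} ≡ 6 (mod 7)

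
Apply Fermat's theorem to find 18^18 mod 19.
By Fermat's Little Theorem, 18^{18} ≡ 1 mod 19 since 19 is prime and gcd(18, 19) = 1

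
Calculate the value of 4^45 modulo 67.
By repeated squaring (mod 67): 4^{1}≡4, 4^{2}≡16, 4^{4}≡55, 4^{8}≡10, 4^{16}≡33, 4^{32}≡17. Then 4^{45} = 4^{32+8+4+1} ≡ 17 × 10 × 55 × 4 ≡ 14 (mod 67)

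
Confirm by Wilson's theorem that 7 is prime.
(6)! mod 7 = 6. Since this equals -1 (mod 7), Wilson confirms 7 is prime.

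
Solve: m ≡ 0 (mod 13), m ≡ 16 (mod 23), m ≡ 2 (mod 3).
M = 13 × 23 × 3 = 897. M₁ = 69, y₁ ≡ 10 (mod 13). M₂ = 39, y₂ ≡ 13 (mod 23). M₃ = 299, y₃ ≡ 2 (mod 3). m = 0×69×10 + 16×39×13 + 2×299×2 ≡ 338 (mod 897)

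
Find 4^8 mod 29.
By repeated squaring mod 29: 4^{1}≡4, 4^{2}≡16, 4^{4}≡24, 4^{8}≡25. So 4^{8} ≡ 25 mod 29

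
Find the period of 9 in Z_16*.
Powers of 9 mod 16: 9^1≡9, 9^2≡1. Order = 2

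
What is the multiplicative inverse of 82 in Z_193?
Since 193 is prime, by Fermat 82^(-1) ≡ 82^{191} ≡ 153 (mod 193). Verify: 82 × 153 = 12546 ≡ 1 (mod 193)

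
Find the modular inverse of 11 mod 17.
Since 17 is prime, by Fermat 11^(-1) ≡ 11^{15} ≡ 14 (mod 17). Verify: 11 × 14 = 154 ≡ 1 (mod 17)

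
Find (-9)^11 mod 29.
By repeated squaring mod 29: (-9)^{1}≡20, (-9)^{2}≡23, (-9)^{4}≡7, (-9)^{8}≡20. Then (-9)^{11} = (-9)^{8+2+1} ≡ 20 × 23 × 20 ≡ 7 mod 29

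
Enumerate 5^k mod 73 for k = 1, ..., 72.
5^1, 5^2, ..., 5^{72} mod 73: [5, 25, 52, 41, 59, 3, 15, 2, 10, 50, 31, 9, 45, 6, 30, 4, 20, 27, 62, 18, 17, 12, 60, 8, 40, 54, 51, 36, 34, 24, 47, 16, 7, 35, 29, 72, 68, 48, 21, 32, 14, 70, 58, 71, 63, 23, 42, 64, 28, 67, 43, 69, 53, 46, 11, 55, 56, 61, 13, 65, 33, 19, 22, 37, 39, 49, 26, 57, 66, 38, 44, 1]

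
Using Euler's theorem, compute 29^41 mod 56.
By Euler: 29^{24} ≡ 1 mod 56 since gcd(29, 56) = 1. 41 = 1×24 + 17. So 29^{41} ≡ 29^{17} ≡ 29 mod 56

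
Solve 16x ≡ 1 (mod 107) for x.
Since 107 is prime, by Fermat 16^(-1) ≡ 16^{105} ≡ 87 (mod 107). Verify: 16 × 87 = 1392 ≡ 1 (mod 107)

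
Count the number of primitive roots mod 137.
Number of primitive roots mod 137 = φ(p-1) = φ(136) = 64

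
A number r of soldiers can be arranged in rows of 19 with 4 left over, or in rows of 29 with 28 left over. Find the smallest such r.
M = 19 × 29 = 551. M₁ = 29, y₁ ≡ 2 mod 19. M₂ = 19, y₂ ≡ 26 mod 29. r = 4×29×2 + 28×19×26 ≡ 289 mod 551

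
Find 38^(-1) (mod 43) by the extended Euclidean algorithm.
Extended GCD: 38(17) + 43(-15) = 1. So 38^(-1) ≡ 17 (mod 43). Verify: 38 × 17 = 646 ≡ 1 (mod 43)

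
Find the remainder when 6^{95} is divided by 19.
By Fermat: 6^{18} ≡ 1 mod 19. 95 = 5×18 + 5. So 6^{95} ≡ 6^{5} ≡ 5 mod 19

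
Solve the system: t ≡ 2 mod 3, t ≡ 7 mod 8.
M = 3 × 8 = 24. M₁ = 8, y₁ ≡ 2 mod 3. M₂ = 3, y₂ ≡ 3 mod 8. t = 2×8×2 + 7×3×3 ≡ 23 mod 24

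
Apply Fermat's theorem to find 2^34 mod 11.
By Fermat: 2^{10} ≡ 1 mod 11. 34 = 3×10 + 4. So 2^{34} ≡ 2^{4} ≡ 5 mod 11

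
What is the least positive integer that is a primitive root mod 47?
g = 5. Powers: [5, 25, 31, 14, 23, 21, 11, ...] generates all 46 non-zero residues.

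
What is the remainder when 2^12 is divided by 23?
By repeated squaring (mod 23): 2^{1}≡2, 2^{2}≡4, 2^{4}≡16, 2^{8}≡3. Then 2^{12} = 2^{8+4} ≡ 3 × 16 ≡ 2 (mod 23)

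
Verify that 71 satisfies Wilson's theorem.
(70)! mod 71 = 70. Since this equals -1 mod 71, Wilson confirms 71 is prime.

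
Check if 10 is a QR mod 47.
By Euler's criterion: 10^{23} ≡ 46 (mod 47). Since this equals -1 (≡ 46), 10 is not a QR.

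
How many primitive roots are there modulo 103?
A prime p has φ(p-1) primitive roots; here φ(102) = 32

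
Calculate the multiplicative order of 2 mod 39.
Powers of 2 mod 39: 2^1≡2, 2^2≡4, 2^3≡8, 2^4≡16, 2^5≡32, 2^6≡25, 2^7≡11, 2^8≡22, 2^9≡5, 2^10≡10, 2^11≡20, 2^12≡1. Order = 12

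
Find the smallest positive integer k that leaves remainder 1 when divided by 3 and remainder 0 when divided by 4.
M = 3 × 4 = 12. M₁ = 4, y₁ ≡ 1 (mod 3). M₂ = 3, y₂ ≡ 3 (mod 4). k = 1×4×1 + 0×3×3 ≡ 4 (mod 12)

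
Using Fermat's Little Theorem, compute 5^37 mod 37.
By Fermat: 5^{36} ≡ 1 (mod 37). So 5^{37} = 5^{36} · 5^{1} ≡ 5^{1} ≡ 5 (mod 37)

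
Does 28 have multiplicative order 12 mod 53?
Powers of 28 mod 53: 28^1≡28, 28^2≡42, 28^3≡10, 28^4≡15, 28^5≡49, 28^6≡47, 28^7≡44, 28^8≡13, 28^9≡46, 28^10≡16, 28^11≡24, 28^12≡36, 28^13≡1. 28^12≡36≢1, so ord ≠ 12. No, the actual order is 13.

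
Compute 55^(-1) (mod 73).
Since 73 is prime, by Fermat 55^(-1) ≡ 55^{71} ≡ 4 (mod 73). Verify: 55 × 4 = 220 ≡ 1 (mod 73)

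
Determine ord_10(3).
Powers of 3 mod 10: 3^1≡3, 3^2≡9, 3^3≡7, 3^4≡1. Order = 4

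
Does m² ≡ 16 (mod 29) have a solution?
By Euler's criterion: 16^{14} ≡ 1 (mod 29). Since this equals 1, 16 is a QR.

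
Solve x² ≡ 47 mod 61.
The square roots of 47 mod 61 are 13 and 48. Verify: 13² = 169 ≡ 47 mod 61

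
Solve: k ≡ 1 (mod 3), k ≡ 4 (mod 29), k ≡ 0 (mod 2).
M = 3 × 29 × 2 = 174. M₁ = 58, y₁ ≡ 1 (mod 3). M₂ = 6, y₂ ≡ 5 (mod 29). M₃ = 87, y₃ ≡ 1 (mod 2). k = 1×58×1 + 4×6×5 + 0×87×1 ≡ 4 (mod 174)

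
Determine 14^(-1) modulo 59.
Since 59 is prime, by Fermat 14^(-1) ≡ 14^{57} ≡ 38 mod 59. Verify: 14 × 38 = 532 ≡ 1 mod 59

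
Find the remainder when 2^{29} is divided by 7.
By Fermat: 2^{6} ≡ 1 (mod 7). 29 = 4×6 + 5. So 2^{29} ≡ 2^{5} ≡ 4 (mod 7)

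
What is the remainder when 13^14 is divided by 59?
By repeated squaring mod 59: 13^{1}≡13, 13^{2}≡51, 13^{4}≡5, 13^{8}≡25. Then 13^{14} = 13^{8+4+2} ≡ 25 × 5 × 51 ≡ 3 mod 59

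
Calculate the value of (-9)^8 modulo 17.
By repeated squaring (mod 17): (-9)^{1}≡8, (-9)^{2}≡13, (-9)^{4}≡16, (-9)^{8}≡1. So (-9)^{8} ≡ 1 (mod 17)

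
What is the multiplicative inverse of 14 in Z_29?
Since 29 is prime, by Fermat 14^(-1) ≡ 14^{27} ≡ 27 (mod 29). Verify: 14 × 27 = 378 ≡ 1 (mod 29)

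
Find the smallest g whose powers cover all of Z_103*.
g = 5. For each prime q|102: 5^{51}≡102, 5^{34}≡56, 5^{6}≡72, none ≡ 1, so ord_103(5) = 102 and 5 is a primitive root.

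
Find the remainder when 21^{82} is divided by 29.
By Fermat: 21^{28} ≡ 1 mod 29. 82 = 2×28 + 26. So 21^{82} ≡ 21^{26} ≡ 5 mod 29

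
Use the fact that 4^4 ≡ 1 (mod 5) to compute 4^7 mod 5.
By Fermat: 4^{4} ≡ 1 (mod 5). So 4^{7} = 4^{4} · 4^{3} ≡ 4^{3} ≡ 4 (mod 5)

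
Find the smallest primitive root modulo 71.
g = 7. For each prime q|70: 7^{35}≡70, 7^{14}≡54, 7^{10}≡45, none ≡ 1, so ord_71(7) = 70 and 7 is a primitive root.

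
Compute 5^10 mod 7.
Using Fermat: 5^{6} ≡ 1 (mod 7). 10 ≡ 4 (mod 6). So 5^{10} ≡ 5^{4} ≡ 2 (mod 7)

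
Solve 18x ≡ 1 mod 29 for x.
Since 29 is prime, by Fermat 18^(-1) ≡ 18^{27} ≡ 21 mod 29. Verify: 18 × 21 = 378 ≡ 1 mod 29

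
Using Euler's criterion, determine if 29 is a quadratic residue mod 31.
By Euler's criterion: 29^{15} ≡ 30 mod 31. Since this equals -1 (≡ 30), 29 is not a QR.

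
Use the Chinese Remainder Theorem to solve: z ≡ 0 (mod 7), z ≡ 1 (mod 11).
M = 7 × 11 = 77. M₁ = 11, y₁ ≡ 2 (mod 7). M₂ = 7, y₂ ≡ 8 (mod 11). z = 0×11×2 + 1×7×8 ≡ 56 (mod 77)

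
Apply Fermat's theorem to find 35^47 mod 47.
By Fermat: 35^{46} ≡ 1 mod 47. So 35^{47} = 35^{46} · 35^{1} ≡ 35^{1} ≡ 35 mod 47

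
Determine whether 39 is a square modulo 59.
By Euler's criterion: 39^{29} ≡ 58 (mod 59). Since this equals -1 (≡ 58), 39 is not a QR.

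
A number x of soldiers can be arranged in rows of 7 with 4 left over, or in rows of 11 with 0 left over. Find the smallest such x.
M = 7 × 11 = 77. M₁ = 11, y₁ ≡ 2 mod 7. M₂ = 7, y₂ ≡ 8 mod 11. x = 4×11×2 + 0×7×8 ≡ 11 mod 77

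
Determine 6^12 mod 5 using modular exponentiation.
Using Fermat: 6^{4} ≡ 1 mod 5. 12 ≡ 0 mod 4. So 6^{12} ≡ 6^{0} ≡ 1 mod 5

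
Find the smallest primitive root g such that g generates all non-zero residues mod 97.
g = 5. Powers: [5, 25, 28, 43, 21, 8, 40, ...] generates all 96 non-zero residues.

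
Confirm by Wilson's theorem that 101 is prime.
(100)! mod 101 = 100. Since this equals -1 mod 101, Wilson confirms 101 is prime.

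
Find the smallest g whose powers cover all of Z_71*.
g = 7. For each prime q|70: 7^{35}≡70, 7^{14}≡54, 7^{10}≡45, none ≡ 1, so ord_71(7) = 70 and 7 is a primitive root.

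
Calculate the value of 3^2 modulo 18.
3^{2} = 9 ≡ 9 (mod 18)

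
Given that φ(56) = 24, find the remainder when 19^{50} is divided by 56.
By Euler: 19^{24} ≡ 1 (mod 56) since gcd(19, 56) = 1. 50 = 2×24 + 2. So 19^{50} ≡ 19^{2} ≡ 25 (mod 56)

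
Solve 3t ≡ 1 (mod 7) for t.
Since 7 is prime, by Fermat 3^(-1) ≡ 3^{5} ≡ 5 (mod 7). Verify: 3 × 5 = 15 ≡ 1 (mod 7)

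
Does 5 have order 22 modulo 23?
ord_23(5) divides 22. For each prime q|22: 5^{11}≡22, 5^{2}≡2, none ≡ 1. So 5 has order 22 and is a primitive root mod 23.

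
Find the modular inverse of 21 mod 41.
Since 41 is prime, by Fermat 21^(-1) ≡ 21^{39} ≡ 2 mod 41. Verify: 21 × 2 = 42 ≡ 1 mod 41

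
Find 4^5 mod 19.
By repeated squaring mod 19: 4^{1}≡4, 4^{2}≡16, 4^{4}≡9. Then 4^{5} = 4^{4+1} ≡ 9 × 4 ≡ 17 mod 19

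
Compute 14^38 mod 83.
By repeated squaring mod 83: 14^{1}≡14, 14^{2}≡30, 14^{4}≡70, 14^{8}≡3, 14^{16}≡9, 14^{32}≡81. Then 14^{38} = 14^{32+4+2} ≡ 81 × 70 × 30 ≡ 33 mod 83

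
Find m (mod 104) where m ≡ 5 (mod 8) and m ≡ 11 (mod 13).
M = 8 × 13 = 104. M₁ = 13, y₁ ≡ 5 (mod 8). M₂ = 8, y₂ ≡ 5 (mod 13). m = 5×13×5 + 11×8×5 ≡ 37 (mod 104)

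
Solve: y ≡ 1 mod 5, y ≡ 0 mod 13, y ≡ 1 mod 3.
M = 5 × 13 × 3 = 195. M₁ = 39, y₁ ≡ 4 mod 5. M₂ = 15, y₂ ≡ 7 mod 13. M₃ = 65, y₃ ≡ 2 mod 3. y = 1×39×4 + 0×15×7 + 1×65×2 ≡ 91 mod 195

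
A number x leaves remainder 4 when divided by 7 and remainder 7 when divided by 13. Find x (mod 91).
M = 7 × 13 = 91. M₁ = 13, y₁ ≡ 6 (mod 7). M₂ = 7, y₂ ≡ 2 (mod 13). x = 4×13×6 + 7×7×2 ≡ 46 (mod 91)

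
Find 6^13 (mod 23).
By repeated squaring (mod 23): 6^{1}≡6, 6^{2}≡13, 6^{4}≡8, 6^{8}≡18. Then 6^{13} = 6^{8+4+1} ≡ 18 × 8 × 6 ≡ 13 (mod 23)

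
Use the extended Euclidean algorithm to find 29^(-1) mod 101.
Extended GCD: 29(7) + 101(-2) = 1. So 29^(-1) ≡ 7 mod 101. Verify: 29 × 7 = 203 ≡ 1 mod 101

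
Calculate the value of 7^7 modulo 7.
By repeated squaring (mod 7): 7^{1}≡0, 7^{2}≡0, 7^{4}≡0. Then 7^{7} = 7^{4+2+1} ≡ 0 × 0 × 0 ≡ 0 (mod 7)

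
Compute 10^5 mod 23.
By repeated squaring mod 23: 10^{1}≡10, 10^{2}≡8, 10^{4}≡18. Then 10^{5} = 10^{4+1} ≡ 18 × 10 ≡ 19 mod 23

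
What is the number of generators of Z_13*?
A prime p has φ(p-1) primitive roots; here φ(12) = 4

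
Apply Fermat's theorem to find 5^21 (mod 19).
By Fermat: 5^{18} ≡ 1 (mod 19). So 5^{21} = 5^{18} · 5^{3} ≡ 5^{3} ≡ 11 (mod 19)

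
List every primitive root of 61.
There are φ(60) = 16 primitive roots mod 61: {2, 6, 7, 10, 17, 18, 26, 30, 31, 35, 43, 44, 51, 54, 55, 59}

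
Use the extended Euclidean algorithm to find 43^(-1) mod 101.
Extended GCD: 43(47) + 101(-20) = 1. So 43^(-1) ≡ 47 (mod 101). Verify: 43 × 47 = 2021 ≡ 1 (mod 101)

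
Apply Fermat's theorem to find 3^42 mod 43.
By Fermat's Little Theorem, 3^{42} ≡ 1 mod 43 since 43 is prime and gcd(3, 43) = 1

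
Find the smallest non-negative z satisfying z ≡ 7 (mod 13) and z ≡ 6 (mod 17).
M = 13 × 17 = 221. M₁ = 17, y₁ ≡ 10 (mod 13). M₂ = 13, y₂ ≡ 4 (mod 17). z = 7×17×10 + 6×13×4 ≡ 176 (mod 221)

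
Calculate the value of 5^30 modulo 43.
By repeated squaring (mod 43): 5^{1}≡5, 5^{2}≡25, 5^{4}≡23, 5^{8}≡13, 5^{16}≡40. Then 5^{30} = 5^{16+8+4+2} ≡ 40 × 13 × 23 × 25 ≡ 21 (mod 43)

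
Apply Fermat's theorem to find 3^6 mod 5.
By Fermat: 3^{4} ≡ 1 mod 5. So 3^{6} = 3^{4} · 3^{2} ≡ 3^{2} ≡ 4 mod 5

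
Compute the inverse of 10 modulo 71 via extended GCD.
Extended GCD: 10(-7) + 71(1) = 1. So 10^(-1) ≡ -7 ≡ 64 mod 71. Verify: 10 × 64 = 640 ≡ 1 mod 71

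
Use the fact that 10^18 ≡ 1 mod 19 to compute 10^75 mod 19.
By Fermat: 10^{18} ≡ 1 mod 19. 75 = 4×18 + 3. So 10^{75} ≡ 10^{3} ≡ 12 mod 19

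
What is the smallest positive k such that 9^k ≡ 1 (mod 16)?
Powers of 9 mod 16: 9^1≡9, 9^2≡1. ord_16(9) = 2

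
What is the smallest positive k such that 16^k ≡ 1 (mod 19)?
Powers of 16 mod 19: 16^1≡16, 16^2≡9, 16^3≡11, 16^4≡5, 16^5≡4, 16^6≡7, 16^7≡17, 16^8≡6, 16^9≡1. So the order of 16 is 9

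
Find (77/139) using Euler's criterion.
(77/139) = 77^{69} mod 139 = 1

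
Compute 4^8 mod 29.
By repeated squaring (mod 29): 4^{1}≡4, 4^{2}≡16, 4^{4}≡24, 4^{8}≡25. So 4^{8} ≡ 25 (mod 29)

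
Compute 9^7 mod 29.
By repeated squaring (mod 29): 9^{1}≡9, 9^{2}≡23, 9^{4}≡7. Then 9^{7} = 9^{4+2+1} ≡ 7 × 23 × 9 ≡ 28 (mod 29)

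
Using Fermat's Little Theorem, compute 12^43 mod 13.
By Fermat: 12^{12} ≡ 1 mod 13. 43 = 3×12 + 7. So 12^{43} ≡ 12^{7} ≡ 12 mod 13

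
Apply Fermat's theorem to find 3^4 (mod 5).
By Fermat's Little Theorem, 3^{4} ≡ 1 (mod 5) since 5 is prime and gcd(3, 5) = 1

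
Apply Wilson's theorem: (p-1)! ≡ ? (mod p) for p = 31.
By Wilson's theorem, (30)! ≡ -1 ≡ 30 mod 31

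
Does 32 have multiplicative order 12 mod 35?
Powers of 32 mod 35: 32^1≡32, 32^2≡9, 32^3≡8, 32^4≡11, 32^5≡2, 32^6≡29, 32^7≡18, 32^8≡16, 32^9≡22, 32^10≡4, 32^11≡23, 32^12≡1. First k with 32^k≡1 is k=12. Yes, ord_35(32) = 12.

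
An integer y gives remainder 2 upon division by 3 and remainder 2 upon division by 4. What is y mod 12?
M = 3 × 4 = 12. M₁ = 4, y₁ ≡ 1 mod 3. M₂ = 3, y₂ ≡ 3 mod 4. y = 2×4×1 + 2×3×3 ≡ 2 mod 12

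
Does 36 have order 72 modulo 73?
36^{18} ≡ 1 (mod 73) and 18 < 72, so ord_73(36) = 18 ≠ 72 and 36 is not a primitive root.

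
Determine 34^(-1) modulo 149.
Since 149 is prime, by Fermat 34^(-1) ≡ 34^{147} ≡ 57 (mod 149). Verify: 34 × 57 = 1938 ≡ 1 (mod 149)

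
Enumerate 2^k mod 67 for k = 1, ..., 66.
2^1, 2^2, ..., 2^{66} mod 67: [2, 4, 8, 16, 32, 64, 61, 55, 43, 19, 38, 9, 18, 36, 5, 10, 20, 40, 13, 26, 52, 37, 7, 14, 28, 56, 45, 23, 46, 25, 50, 33, 66, 65, 63, 59, 51, 35, 3, 6, 12, 24, 48, 29, 58, 49, 31, 62, 57, 47, 27, 54, 41, 15, 30, 60, 53, 39, 11, 22, 44, 21, 42, 17, 34, 1]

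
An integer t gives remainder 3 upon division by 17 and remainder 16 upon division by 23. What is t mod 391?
M = 17 × 23 = 391. M₁ = 23, y₁ ≡ 3 mod 17. M₂ = 17, y₂ ≡ 19 mod 23. t = 3×23×3 + 16×17×19 ≡ 292 mod 391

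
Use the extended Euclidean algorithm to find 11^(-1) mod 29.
Extended GCD: 11(8) + 29(-3) = 1. So 11^(-1) ≡ 8 (mod 29). Verify: 11 × 8 = 88 ≡ 1 (mod 29)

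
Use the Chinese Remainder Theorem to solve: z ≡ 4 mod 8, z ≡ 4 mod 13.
M = 8 × 13 = 104. M₁ = 13, y₁ ≡ 5 mod 8. M₂ = 8, y₂ ≡ 5 mod 13. z = 4×13×5 + 4×8×5 ≡ 4 mod 104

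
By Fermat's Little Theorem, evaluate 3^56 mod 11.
By Fermat: 3^{10} ≡ 1 (mod 11). 56 = 5×10 + 6. So 3^{56} ≡ 3^{6} ≡ 3 (mod 11)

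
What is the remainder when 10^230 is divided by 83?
Using Fermat: 10^{82} ≡ 1 (mod 83). 230 ≡ 66 (mod 82). So 10^{230} ≡ 10^{66} ≡ 75 (mod 83)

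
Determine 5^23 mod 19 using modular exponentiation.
Using Fermat: 5^{18} ≡ 1 (mod 19). 23 ≡ 5 (mod 18). So 5^{23} ≡ 5^{5} ≡ 9 (mod 19)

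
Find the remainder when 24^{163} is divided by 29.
By Fermat: 24^{28} ≡ 1 (mod 29). 163 = 5×28 + 23. So 24^{163} ≡ 24^{23} ≡ 25 (mod 29)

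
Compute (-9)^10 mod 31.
By repeated squaring (mod 31): (-9)^{1}≡22, (-9)^{2}≡19, (-9)^{4}≡20, (-9)^{8}≡28. Then (-9)^{10} = (-9)^{8+2} ≡ 28 × 19 ≡ 5 (mod 31)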